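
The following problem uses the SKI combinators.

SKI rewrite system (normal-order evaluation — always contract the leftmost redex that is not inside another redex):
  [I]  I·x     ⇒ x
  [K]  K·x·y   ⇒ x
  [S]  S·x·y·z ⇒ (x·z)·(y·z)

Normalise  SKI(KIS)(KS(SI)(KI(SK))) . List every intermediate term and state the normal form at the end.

  start: SKI(KIS)(KS(SI)(KI(SK)))
  step 1: K(KIS)(I(KIS))(KS(SI)(KI(SK)))
  step 2: KIS(KS(SI)(KI(SK)))
  step 3: I(KS(SI)(KI(SK)))
  step 4: KS(SI)(KI(SK))
  step 5: S(KI(SK))
  step 6: SI

Answer: normal form = SI  (in 6 steps)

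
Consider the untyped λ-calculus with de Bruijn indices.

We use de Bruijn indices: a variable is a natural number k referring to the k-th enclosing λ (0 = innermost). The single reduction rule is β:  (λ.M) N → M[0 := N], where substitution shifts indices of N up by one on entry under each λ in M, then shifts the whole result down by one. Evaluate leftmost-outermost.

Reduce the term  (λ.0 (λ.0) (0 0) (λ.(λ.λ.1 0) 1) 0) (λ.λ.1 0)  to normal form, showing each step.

Answer: normal form = λ.λ.1 0  (in 11 steps)

Derivation:
  start: (λ.0 (λ.0) (0 0) (λ.(λ.λ.1 0) 1) 0) (λ.λ.1 0)
  [1] (λ.λ.1 0) (λ.0) ((λ.λ.1 0) (λ.λ.1 0)) (λ.(λ.λ.1 0) (λ.λ.1 0)) (λ.λ.1 0)
  [2] (λ.(λ.0) 0) ((λ.λ.1 0) (λ.λ.1 0)) (λ.(λ.λ.1 0) (λ.λ.1 0)) (λ.λ.1 0)
  [3] (λ.0) ((λ.λ.1 0) (λ.λ.1 0)) (λ.(λ.λ.1 0) (λ.λ.1 0)) (λ.λ.1 0)
  [4] (λ.λ.1 0) (λ.λ.1 0) (λ.(λ.λ.1 0) (λ.λ.1 0)) (λ.λ.1 0)
  [5] (λ.(λ.λ.1 0) 0) (λ.(λ.λ.1 0) (λ.λ.1 0)) (λ.λ.1 0)
  [6] (λ.λ.1 0) (λ.(λ.λ.1 0) (λ.λ.1 0)) (λ.λ.1 0)
  [7] (λ.(λ.(λ.λ.1 0) (λ.λ.1 0)) 0) (λ.λ.1 0)
  [8] (λ.(λ.λ.1 0) (λ.λ.1 0)) (λ.λ.1 0)
  [9] (λ.λ.1 0) (λ.λ.1 0)
  [10] λ.(λ.λ.1 0) 0
  [11] λ.λ.1 0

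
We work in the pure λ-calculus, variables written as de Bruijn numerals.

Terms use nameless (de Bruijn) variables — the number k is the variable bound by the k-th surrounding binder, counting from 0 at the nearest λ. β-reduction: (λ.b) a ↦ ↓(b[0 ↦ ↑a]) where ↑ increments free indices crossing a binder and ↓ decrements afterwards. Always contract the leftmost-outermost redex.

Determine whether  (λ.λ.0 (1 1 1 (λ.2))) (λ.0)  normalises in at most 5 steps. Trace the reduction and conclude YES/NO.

Answer: YES — reaches normal form λ.0 (λ.λ.0) in 4 ≤ 5 steps

Derivation:
  start: (λ.λ.0 (1 1 1 (λ.2))) (λ.0)
  →1  λ.0 ((λ.0) (λ.0) (λ.0) (λ.λ.0))
  →2  λ.0 ((λ.0) (λ.0) (λ.λ.0))
  →3  λ.0 ((λ.0) (λ.λ.0))
  →4  λ.0 (λ.λ.0)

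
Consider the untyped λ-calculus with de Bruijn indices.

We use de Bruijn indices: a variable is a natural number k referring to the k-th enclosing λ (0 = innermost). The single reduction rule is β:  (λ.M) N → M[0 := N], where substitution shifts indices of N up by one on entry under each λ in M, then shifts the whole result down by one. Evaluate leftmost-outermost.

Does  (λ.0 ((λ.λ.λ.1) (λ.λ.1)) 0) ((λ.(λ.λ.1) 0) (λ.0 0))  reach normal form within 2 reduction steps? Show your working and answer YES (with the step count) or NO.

  start: (λ.0 ((λ.λ.λ.1) (λ.λ.1)) 0) ((λ.(λ.λ.1) 0) (λ.0 0))
  step 1: (λ.(λ.λ.1) 0) (λ.0 0) ((λ.λ.λ.1) (λ.λ.1)) ((λ.(λ.λ.1) 0) (λ.0 0))
  step 2: (λ.λ.1) (λ.0 0) ((λ.λ.λ.1) (λ.λ.1)) ((λ.(λ.λ.1) 0) (λ.0 0))

Answer: NO — after 2 steps the term is (λ.λ.1) (λ.0 0) ((λ.λ.λ.1) (λ.λ.1)) ((λ.(λ.λ.1) 0) (λ.0 0)), not yet normal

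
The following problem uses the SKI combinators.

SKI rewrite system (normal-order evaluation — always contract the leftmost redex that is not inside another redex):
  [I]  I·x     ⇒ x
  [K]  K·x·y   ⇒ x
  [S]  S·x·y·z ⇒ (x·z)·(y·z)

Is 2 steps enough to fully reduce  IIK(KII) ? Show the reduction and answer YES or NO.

Answer: NO — after 2 steps the term is K(KII), not yet normal

Derivation:
  start: IIK(KII)
  →1  IK(KII)
  →2  K(KII)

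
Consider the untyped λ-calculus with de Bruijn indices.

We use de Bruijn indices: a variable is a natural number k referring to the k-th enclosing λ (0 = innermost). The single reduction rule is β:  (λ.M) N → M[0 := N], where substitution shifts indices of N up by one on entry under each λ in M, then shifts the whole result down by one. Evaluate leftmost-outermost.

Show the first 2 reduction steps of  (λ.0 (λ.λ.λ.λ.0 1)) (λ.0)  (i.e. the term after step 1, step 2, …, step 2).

  start: (λ.0 (λ.λ.λ.λ.0 1)) (λ.0)
  [1] (λ.0) (λ.λ.λ.λ.0 1)
  [2] λ.λ.λ.λ.0 1

Answer: after 2 steps: λ.λ.λ.λ.0 1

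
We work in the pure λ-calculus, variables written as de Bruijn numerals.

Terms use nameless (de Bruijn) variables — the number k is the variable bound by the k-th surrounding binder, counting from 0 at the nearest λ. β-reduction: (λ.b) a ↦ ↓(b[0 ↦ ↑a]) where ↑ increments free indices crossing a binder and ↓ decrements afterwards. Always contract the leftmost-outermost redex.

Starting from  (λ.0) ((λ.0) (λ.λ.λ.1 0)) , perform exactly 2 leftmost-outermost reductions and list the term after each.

  start: (λ.0) ((λ.0) (λ.λ.λ.1 0))
  step 1: (λ.0) (λ.λ.λ.1 0)
  step 2: λ.λ.λ.1 0

Answer: after 2 steps: λ.λ.λ.1 0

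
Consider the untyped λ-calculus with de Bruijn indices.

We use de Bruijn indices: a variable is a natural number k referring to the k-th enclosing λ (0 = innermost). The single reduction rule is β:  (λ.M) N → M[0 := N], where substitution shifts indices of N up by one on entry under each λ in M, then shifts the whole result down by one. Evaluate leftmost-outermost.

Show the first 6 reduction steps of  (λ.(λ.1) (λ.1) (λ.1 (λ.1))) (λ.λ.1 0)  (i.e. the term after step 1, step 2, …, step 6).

Answer: after 6 steps: λ.λ.1

Reduction:
  start: (λ.(λ.1) (λ.1) (λ.1 (λ.1))) (λ.λ.1 0)
  →1  (λ.λ.λ.1 0) (λ.λ.λ.1 0) (λ.(λ.λ.1 0) (λ.1))
  →2  (λ.λ.1 0) (λ.(λ.λ.1 0) (λ.1))
  →3  λ.(λ.(λ.λ.1 0) (λ.1)) 0
  →4  λ.(λ.λ.1 0) (λ.1)
  →5  λ.λ.(λ.2) 0
  →6  λ.λ.1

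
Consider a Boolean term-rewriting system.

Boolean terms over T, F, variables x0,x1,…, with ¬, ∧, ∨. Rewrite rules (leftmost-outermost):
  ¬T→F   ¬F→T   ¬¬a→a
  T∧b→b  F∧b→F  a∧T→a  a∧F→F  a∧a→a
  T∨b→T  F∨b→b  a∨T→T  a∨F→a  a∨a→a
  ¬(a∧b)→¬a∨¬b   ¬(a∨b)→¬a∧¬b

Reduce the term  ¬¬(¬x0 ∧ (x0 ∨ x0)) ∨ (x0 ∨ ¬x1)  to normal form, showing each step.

Answer: normal form = (¬x0 ∧ x0) ∨ (x0 ∨ ¬x1)  (in 2 steps)

Working:
  start: ¬¬(¬x0 ∧ (x0 ∨ x0)) ∨ (x0 ∨ ¬x1)
  [1] (¬x0 ∧ (x0 ∨ x0)) ∨ (x0 ∨ ¬x1)
  [2] (¬x0 ∧ x0) ∨ (x0 ∨ ¬x1)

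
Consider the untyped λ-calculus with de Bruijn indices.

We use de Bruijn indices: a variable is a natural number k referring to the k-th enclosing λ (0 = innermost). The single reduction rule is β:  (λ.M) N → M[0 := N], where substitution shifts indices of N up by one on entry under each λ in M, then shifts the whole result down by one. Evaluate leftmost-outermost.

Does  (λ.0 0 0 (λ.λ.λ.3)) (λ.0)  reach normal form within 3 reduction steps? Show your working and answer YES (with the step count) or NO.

  start: (λ.0 0 0 (λ.λ.λ.3)) (λ.0)
  step 1: (λ.0) (λ.0) (λ.0) (λ.λ.λ.λ.0)
  step 2: (λ.0) (λ.0) (λ.λ.λ.λ.0)
  step 3: (λ.0) (λ.λ.λ.λ.0)

Answer: NO — after 3 steps the term is (λ.0) (λ.λ.λ.λ.0), not yet normal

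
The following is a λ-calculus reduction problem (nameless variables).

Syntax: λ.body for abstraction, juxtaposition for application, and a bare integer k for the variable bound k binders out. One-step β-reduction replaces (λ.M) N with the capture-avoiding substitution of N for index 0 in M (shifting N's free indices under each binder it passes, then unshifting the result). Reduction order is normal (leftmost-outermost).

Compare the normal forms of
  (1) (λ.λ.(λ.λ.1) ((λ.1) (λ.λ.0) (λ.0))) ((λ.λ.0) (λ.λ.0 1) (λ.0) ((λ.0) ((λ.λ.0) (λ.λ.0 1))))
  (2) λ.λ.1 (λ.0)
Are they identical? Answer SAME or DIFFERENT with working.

Answer: SAME — A ⇓ λ.λ.1 (λ.0), B ⇓ λ.λ.1 (λ.0)

Working:
Term A:
  start: (λ.λ.(λ.λ.1) ((λ.1) (λ.λ.0) (λ.0))) ((λ.λ.0) (λ.λ.0 1) (λ.0) ((λ.0) ((λ.λ.0) (λ.λ.0 1))))
  [1] λ.(λ.λ.1) ((λ.1) (λ.λ.0) (λ.0))
  [2] λ.λ.(λ.2) (λ.λ.0) (λ.0)
  [3] λ.λ.1 (λ.0)

Term B:
  start: λ.λ.1 (λ.0)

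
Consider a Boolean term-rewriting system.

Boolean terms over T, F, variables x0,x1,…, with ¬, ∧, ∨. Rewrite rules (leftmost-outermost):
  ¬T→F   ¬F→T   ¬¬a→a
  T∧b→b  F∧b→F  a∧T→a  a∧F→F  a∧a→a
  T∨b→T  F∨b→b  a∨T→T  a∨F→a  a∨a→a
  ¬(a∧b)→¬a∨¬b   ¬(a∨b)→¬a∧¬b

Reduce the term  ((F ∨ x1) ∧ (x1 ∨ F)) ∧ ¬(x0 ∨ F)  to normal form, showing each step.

  start: ((F ∨ x1) ∧ (x1 ∨ F)) ∧ ¬(x0 ∨ F)
  [1] (x1 ∧ (x1 ∨ F)) ∧ ¬(x0 ∨ F)
  [2] (x1 ∧ x1) ∧ ¬(x0 ∨ F)
  [3] x1 ∧ ¬(x0 ∨ F)
  [4] x1 ∧ (¬x0 ∧ ¬F)
  [5] x1 ∧ (¬x0 ∧ T)
  [6] x1 ∧ ¬x0

Answer: normal form = x1 ∧ ¬x0  (in 6 steps)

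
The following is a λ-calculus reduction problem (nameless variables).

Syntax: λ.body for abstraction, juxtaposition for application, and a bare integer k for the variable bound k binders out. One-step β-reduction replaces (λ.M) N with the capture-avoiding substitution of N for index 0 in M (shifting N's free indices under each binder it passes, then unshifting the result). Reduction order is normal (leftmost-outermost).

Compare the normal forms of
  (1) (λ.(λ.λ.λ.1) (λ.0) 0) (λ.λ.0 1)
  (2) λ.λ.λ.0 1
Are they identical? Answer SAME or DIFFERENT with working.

Answer: SAME — A ⇓ λ.λ.λ.0 1, B ⇓ λ.λ.λ.0 1

Working:
Term A:
  start: (λ.(λ.λ.λ.1) (λ.0) 0) (λ.λ.0 1)
  →1  (λ.λ.λ.1) (λ.0) (λ.λ.0 1)
  →2  (λ.λ.1) (λ.λ.0 1)
  →3  λ.λ.λ.0 1

Term B:
  start: λ.λ.λ.0 1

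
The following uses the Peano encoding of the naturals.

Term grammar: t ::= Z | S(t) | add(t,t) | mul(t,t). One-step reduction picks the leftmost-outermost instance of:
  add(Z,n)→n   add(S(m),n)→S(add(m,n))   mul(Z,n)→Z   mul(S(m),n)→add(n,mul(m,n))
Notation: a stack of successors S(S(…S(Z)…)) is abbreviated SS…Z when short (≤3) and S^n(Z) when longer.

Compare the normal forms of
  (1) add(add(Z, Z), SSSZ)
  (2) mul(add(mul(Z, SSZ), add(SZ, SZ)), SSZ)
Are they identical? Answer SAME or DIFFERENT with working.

Term A:
  start: add(add(Z, Z), SSSZ)
  step 1: add(Z, SSSZ)
  step 2: SSSZ

Term B:
  start: mul(add(mul(Z, SSZ), add(SZ, SZ)), SSZ)
  step 1: mul(add(Z, add(SZ, SZ)), SSZ)
  step 2: mul(add(SZ, SZ), SSZ)
  step 3: mul(S(add(Z, SZ)), SSZ)
  step 4: add(SSZ, mul(add(Z, SZ), SSZ))
  step 5: S(add(SZ, mul(add(Z, SZ), SSZ)))
  step 6: S(S(add(Z, mul(add(Z, SZ), SSZ))))
  step 7: S(S(mul(add(Z, SZ), SSZ)))
  step 8: S(S(mul(SZ, SSZ)))
  step 9: S(S(add(SSZ, mul(Z, SSZ))))
  step 10: S(S(S(add(SZ, mul(Z, SSZ)))))
  step 11: S(S(S(S(add(Z, mul(Z, SSZ))))))
  step 12: S(S(S(S(mul(Z, SSZ)))))
  step 13: S^4(Z)

Answer: DIFFERENT — A ⇓ SSSZ, B ⇓ S^4(Z)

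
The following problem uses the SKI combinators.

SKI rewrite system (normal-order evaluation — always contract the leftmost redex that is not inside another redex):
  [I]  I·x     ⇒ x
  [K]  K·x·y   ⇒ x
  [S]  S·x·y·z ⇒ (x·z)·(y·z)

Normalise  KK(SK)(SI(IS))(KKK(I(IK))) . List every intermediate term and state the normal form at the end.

  start: KK(SK)(SI(IS))(KKK(I(IK)))
  step 1: K(SI(IS))(KKK(I(IK)))
  step 2: SI(IS)
  step 3: SIS

Answer: normal form = SIS  (in 3 steps)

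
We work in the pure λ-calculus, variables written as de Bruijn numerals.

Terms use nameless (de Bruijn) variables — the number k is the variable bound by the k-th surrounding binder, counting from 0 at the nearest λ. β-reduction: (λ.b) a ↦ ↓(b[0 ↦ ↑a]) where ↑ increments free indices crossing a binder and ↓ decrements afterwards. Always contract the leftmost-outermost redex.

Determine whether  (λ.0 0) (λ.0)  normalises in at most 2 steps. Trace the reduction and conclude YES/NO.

  start: (λ.0 0) (λ.0)
  →1  (λ.0) (λ.0)
  →2  λ.0

Answer: YES — reaches normal form λ.0 in 2 ≤ 2 steps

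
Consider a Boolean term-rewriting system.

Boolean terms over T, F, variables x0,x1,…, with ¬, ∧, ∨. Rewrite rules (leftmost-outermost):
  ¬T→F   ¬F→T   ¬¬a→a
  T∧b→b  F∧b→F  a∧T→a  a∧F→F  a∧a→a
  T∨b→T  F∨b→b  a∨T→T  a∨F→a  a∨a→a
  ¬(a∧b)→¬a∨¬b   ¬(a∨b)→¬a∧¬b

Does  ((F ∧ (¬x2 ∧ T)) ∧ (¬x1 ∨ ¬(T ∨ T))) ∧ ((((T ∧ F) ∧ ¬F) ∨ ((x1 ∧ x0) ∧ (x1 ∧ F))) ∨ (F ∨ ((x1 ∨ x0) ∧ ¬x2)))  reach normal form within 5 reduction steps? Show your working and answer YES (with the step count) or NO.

Answer: YES — reaches normal form F in 3 ≤ 5 steps

Reduction:
  start: ((F ∧ (¬x2 ∧ T)) ∧ (¬x1 ∨ ¬(T ∨ T))) ∧ ((((T ∧ F) ∧ ¬F) ∨ ((x1 ∧ x0) ∧ (x1 ∧ F))) ∨ (F ∨ ((x1 ∨ x0) ∧ ¬x2)))
  step 1: (F ∧ (¬x1 ∨ ¬(T ∨ T))) ∧ ((((T ∧ F) ∧ ¬F) ∨ ((x1 ∧ x0) ∧ (x1 ∧ F))) ∨ (F ∨ ((x1 ∨ x0) ∧ ¬x2)))
  step 2: F ∧ ((((T ∧ F) ∧ ¬F) ∨ ((x1 ∧ x0) ∧ (x1 ∧ F))) ∨ (F ∨ ((x1 ∨ x0) ∧ ¬x2)))
  step 3: F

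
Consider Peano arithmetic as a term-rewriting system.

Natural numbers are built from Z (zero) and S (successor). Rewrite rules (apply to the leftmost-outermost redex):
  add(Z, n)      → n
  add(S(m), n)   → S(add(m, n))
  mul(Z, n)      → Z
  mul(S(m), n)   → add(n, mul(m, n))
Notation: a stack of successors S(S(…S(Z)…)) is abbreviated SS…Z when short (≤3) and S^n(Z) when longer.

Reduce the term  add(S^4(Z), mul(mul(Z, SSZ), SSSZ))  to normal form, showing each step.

  start: add(S^4(Z), mul(mul(Z, SSZ), SSSZ))
  [1] S(add(SSSZ, mul(mul(Z, SSZ), SSSZ)))
  [2] S(S(add(SSZ, mul(mul(Z, SSZ), SSSZ))))
  [3] S(S(S(add(SZ, mul(mul(Z, SSZ), SSSZ)))))
  [4] S(S(S(S(add(Z, mul(mul(Z, SSZ), SSSZ))))))
  [5] S(S(S(S(mul(mul(Z, SSZ), SSSZ)))))
  [6] S(S(S(S(mul(Z, SSSZ)))))
  [7] S^4(Z)

Answer: normal form = S^4(Z)  (in 7 steps)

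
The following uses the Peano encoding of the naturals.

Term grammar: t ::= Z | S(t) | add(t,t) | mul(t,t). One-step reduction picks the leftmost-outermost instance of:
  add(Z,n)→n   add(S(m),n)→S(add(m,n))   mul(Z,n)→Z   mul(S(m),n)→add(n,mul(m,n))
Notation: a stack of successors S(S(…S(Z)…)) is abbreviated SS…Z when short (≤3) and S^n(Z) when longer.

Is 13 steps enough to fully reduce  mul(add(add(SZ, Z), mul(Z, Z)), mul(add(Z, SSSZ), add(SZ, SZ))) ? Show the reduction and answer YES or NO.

Answer: NO — after 13 steps the term is S(S(add(add(add(SZ, SZ), mul(SZ, add(SZ, SZ))), mul(add(add(Z, Z), mul(Z, Z)), mul(add(Z, SSSZ), add(SZ, SZ)))))), not yet normal

Reduction:
  start: mul(add(add(SZ, Z), mul(Z, Z)), mul(add(Z, SSSZ), add(SZ, SZ)))
  step 1: mul(add(S(add(Z, Z)), mul(Z, Z)), mul(add(Z, SSSZ), add(SZ, SZ)))
  step 2: mul(S(add(add(Z, Z), mul(Z, Z))), mul(add(Z, SSSZ), add(SZ, SZ)))
  step 3: add(mul(add(Z, SSSZ), add(SZ, SZ)), mul(add(add(Z, Z), mul(Z, Z)), mul(add(Z, SSSZ), add(SZ, SZ))))
  step 4: add(mul(SSSZ, add(SZ, SZ)), mul(add(add(Z, Z), mul(Z, Z)), mul(add(Z, SSSZ), add(SZ, SZ))))
  step 5: add(add(add(SZ, SZ), mul(SSZ, add(SZ, SZ))), mul(add(add(Z, Z), mul(Z, Z)), mul(add(Z, SSSZ), add(SZ, SZ))))
  step 6: add(add(S(add(Z, SZ)), mul(SSZ, add(SZ, SZ))), mul(add(add(Z, Z), mul(Z, Z)), mul(add(Z, SSSZ), add(SZ, SZ))))
  step 7: add(S(add(add(Z, SZ), mul(SSZ, add(SZ, SZ)))), mul(add(add(Z, Z), mul(Z, Z)), mul(add(Z, SSSZ), add(SZ, SZ))))
  step 8: S(add(add(add(Z, SZ), mul(SSZ, add(SZ, SZ))), mul(add(add(Z, Z), mul(Z, Z)), mul(add(Z, SSSZ), add(SZ, SZ)))))
  step 9: S(add(add(SZ, mul(SSZ, add(SZ, SZ))), mul(add(add(Z, Z), mul(Z, Z)), mul(add(Z, SSSZ), add(SZ, SZ)))))
  step 10: S(add(S(add(Z, mul(SSZ, add(SZ, SZ)))), mul(add(add(Z, Z), mul(Z, Z)), mul(add(Z, SSSZ), add(SZ, SZ)))))
  step 11: S(S(add(add(Z, mul(SSZ, add(SZ, SZ))), mul(add(add(Z, Z), mul(Z, Z)), mul(add(Z, SSSZ), add(SZ, SZ))))))
  step 12: S(S(add(mul(SSZ, add(SZ, SZ)), mul(add(add(Z, Z), mul(Z, Z)), mul(add(Z, SSSZ), add(SZ, SZ))))))
  step 13: S(S(add(add(add(SZ, SZ), mul(SZ, add(SZ, SZ))), mul(add(add(Z, Z), mul(Z, Z)), mul(add(Z, SSSZ), add(SZ, SZ))))))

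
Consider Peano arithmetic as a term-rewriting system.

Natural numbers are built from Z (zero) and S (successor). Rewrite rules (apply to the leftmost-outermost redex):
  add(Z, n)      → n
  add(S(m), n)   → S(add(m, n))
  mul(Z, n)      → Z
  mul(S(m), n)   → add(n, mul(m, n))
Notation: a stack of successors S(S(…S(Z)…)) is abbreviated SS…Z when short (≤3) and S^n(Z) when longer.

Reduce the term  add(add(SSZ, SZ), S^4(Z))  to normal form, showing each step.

Answer: normal form = S^7(Z)  (in 7 steps)

Derivation:
  start: add(add(SSZ, SZ), S^4(Z))
  [1] add(S(add(SZ, SZ)), S^4(Z))
  [2] S(add(add(SZ, SZ), S^4(Z)))
  [3] S(add(S(add(Z, SZ)), S^4(Z)))
  [4] S(S(add(add(Z, SZ), S^4(Z))))
  [5] S(S(add(SZ, S^4(Z))))
  [6] S(S(S(add(Z, S^4(Z)))))
  [7] S^7(Z)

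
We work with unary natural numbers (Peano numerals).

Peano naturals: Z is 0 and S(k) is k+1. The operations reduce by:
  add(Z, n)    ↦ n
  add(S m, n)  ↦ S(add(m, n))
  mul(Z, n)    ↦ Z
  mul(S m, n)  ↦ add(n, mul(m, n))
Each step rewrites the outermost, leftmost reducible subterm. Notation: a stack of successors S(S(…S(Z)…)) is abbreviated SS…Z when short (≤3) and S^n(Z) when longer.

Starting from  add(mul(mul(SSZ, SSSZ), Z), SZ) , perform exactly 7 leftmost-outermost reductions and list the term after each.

  start: add(mul(mul(SSZ, SSSZ), Z), SZ)
  →1  add(mul(add(SSSZ, mul(SZ, SSSZ)), Z), SZ)
  →2  add(mul(S(add(SSZ, mul(SZ, SSSZ))), Z), SZ)
  →3  add(add(Z, mul(add(SSZ, mul(SZ, SSSZ)), Z)), SZ)
  →4  add(mul(add(SSZ, mul(SZ, SSSZ)), Z), SZ)
  →5  add(mul(S(add(SZ, mul(SZ, SSSZ))), Z), SZ)
  →6  add(add(Z, mul(add(SZ, mul(SZ, SSSZ)), Z)), SZ)
  →7  add(mul(add(SZ, mul(SZ, SSSZ)), Z), SZ)

Answer: after 7 steps: add(mul(add(SZ, mul(SZ, SSSZ)), Z), SZ)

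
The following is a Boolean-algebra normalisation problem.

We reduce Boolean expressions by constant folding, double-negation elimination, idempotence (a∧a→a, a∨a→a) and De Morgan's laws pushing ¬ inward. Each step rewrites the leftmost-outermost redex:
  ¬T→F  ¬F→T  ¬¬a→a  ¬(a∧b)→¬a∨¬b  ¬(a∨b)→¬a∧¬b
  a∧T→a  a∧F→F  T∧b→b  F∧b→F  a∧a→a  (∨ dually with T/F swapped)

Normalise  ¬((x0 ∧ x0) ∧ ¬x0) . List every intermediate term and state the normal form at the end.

  start: ¬((x0 ∧ x0) ∧ ¬x0)
  →1  ¬(x0 ∧ x0) ∨ ¬¬x0
  →2  (¬x0 ∨ ¬x0) ∨ ¬¬x0
  →3  ¬x0 ∨ ¬¬x0
  →4  ¬x0 ∨ x0

Answer: normal form = ¬x0 ∨ x0  (in 4 steps)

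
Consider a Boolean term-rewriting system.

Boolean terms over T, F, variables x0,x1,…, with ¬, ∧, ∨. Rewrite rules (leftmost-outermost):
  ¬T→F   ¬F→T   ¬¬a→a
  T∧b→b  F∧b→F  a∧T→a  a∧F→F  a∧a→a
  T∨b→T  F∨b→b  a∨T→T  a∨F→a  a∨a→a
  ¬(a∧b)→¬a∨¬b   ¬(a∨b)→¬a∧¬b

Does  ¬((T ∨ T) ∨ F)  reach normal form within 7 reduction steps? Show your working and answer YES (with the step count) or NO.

Answer: YES — reaches normal form F in 5 ≤ 7 steps

Derivation:
  start: ¬((T ∨ T) ∨ F)
  →1  ¬(T ∨ T) ∧ ¬F
  →2  (¬T ∧ ¬T) ∧ ¬F
  →3  ¬T ∧ ¬F
  →4  F ∧ ¬F
  →5  F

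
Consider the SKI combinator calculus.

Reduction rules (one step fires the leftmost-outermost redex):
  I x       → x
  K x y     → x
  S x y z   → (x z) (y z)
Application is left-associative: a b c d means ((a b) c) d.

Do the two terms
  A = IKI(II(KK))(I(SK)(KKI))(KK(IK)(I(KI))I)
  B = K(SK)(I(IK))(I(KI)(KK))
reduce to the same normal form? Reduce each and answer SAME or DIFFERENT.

Answer: DIFFERENT — A ⇓ KI, B ⇓ SKI

Working:
Term A:
  start: IKI(II(KK))(I(SK)(KKI))(KK(IK)(I(KI))I)
  step 1: KI(II(KK))(I(SK)(KKI))(KK(IK)(I(KI))I)
  step 2: I(I(SK)(KKI))(KK(IK)(I(KI))I)
  step 3: I(SK)(KKI)(KK(IK)(I(KI))I)
  step 4: SK(KKI)(KK(IK)(I(KI))I)
  step 5: K(KK(IK)(I(KI))I)(KKI(KK(IK)(I(KI))I))
  step 6: KK(IK)(I(KI))I
  step 7: K(I(KI))I
  step 8: I(KI)
  step 9: KI

Term B:
  start: K(SK)(I(IK))(I(KI)(KK))
  step 1: SK(I(KI)(KK))
  step 2: SK(KI(KK))
  step 3: SKI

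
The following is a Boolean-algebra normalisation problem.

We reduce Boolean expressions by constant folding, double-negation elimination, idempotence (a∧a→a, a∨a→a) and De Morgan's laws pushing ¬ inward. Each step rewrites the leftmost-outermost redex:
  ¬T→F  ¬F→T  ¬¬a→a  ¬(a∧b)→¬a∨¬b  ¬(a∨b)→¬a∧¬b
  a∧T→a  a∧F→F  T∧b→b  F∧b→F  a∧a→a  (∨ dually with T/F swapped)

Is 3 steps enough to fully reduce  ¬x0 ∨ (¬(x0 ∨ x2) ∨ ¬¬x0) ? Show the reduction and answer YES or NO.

  start: ¬x0 ∨ (¬(x0 ∨ x2) ∨ ¬¬x0)
  [1] ¬x0 ∨ ((¬x0 ∧ ¬x2) ∨ ¬¬x0)
  [2] ¬x0 ∨ ((¬x0 ∧ ¬x2) ∨ x0)

Answer: YES — reaches normal form ¬x0 ∨ ((¬x0 ∧ ¬x2) ∨ x0) in 2 ≤ 3 steps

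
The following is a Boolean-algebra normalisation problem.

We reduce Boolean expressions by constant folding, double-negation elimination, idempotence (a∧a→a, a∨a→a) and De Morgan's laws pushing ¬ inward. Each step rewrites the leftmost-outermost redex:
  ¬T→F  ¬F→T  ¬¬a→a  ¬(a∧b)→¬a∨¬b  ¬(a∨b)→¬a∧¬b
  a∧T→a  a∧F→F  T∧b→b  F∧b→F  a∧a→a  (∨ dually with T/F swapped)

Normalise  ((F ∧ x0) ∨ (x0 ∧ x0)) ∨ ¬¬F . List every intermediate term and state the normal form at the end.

Answer: normal form = x0  (in 5 steps)

Derivation:
  start: ((F ∧ x0) ∨ (x0 ∧ x0)) ∨ ¬¬F
  →1  (F ∨ (x0 ∧ x0)) ∨ ¬¬F
  →2  (x0 ∧ x0) ∨ ¬¬F
  →3  x0 ∨ ¬¬F
  →4  x0 ∨ F
  →5  x0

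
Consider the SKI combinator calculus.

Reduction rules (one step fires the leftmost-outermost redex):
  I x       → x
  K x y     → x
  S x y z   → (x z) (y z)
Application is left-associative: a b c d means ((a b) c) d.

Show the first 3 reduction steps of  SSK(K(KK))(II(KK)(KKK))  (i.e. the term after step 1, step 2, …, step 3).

Answer: after 3 steps: KK(K(K(KK))(II(KK)(KKK)))

Reduction:
  start: SSK(K(KK))(II(KK)(KKK))
  step 1: S(K(KK))(K(K(KK)))(II(KK)(KKK))
  step 2: K(KK)(II(KK)(KKK))(K(K(KK))(II(KK)(KKK)))
  step 3: KK(K(K(KK))(II(KK)(KKK)))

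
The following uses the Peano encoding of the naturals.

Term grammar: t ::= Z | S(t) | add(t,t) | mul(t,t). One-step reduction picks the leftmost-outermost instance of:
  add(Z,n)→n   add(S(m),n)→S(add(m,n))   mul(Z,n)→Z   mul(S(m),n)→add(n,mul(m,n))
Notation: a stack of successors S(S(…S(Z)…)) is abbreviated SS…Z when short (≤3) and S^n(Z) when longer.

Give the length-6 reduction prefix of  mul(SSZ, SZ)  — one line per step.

  start: mul(SSZ, SZ)
  →1  add(SZ, mul(SZ, SZ))
  →2  S(add(Z, mul(SZ, SZ)))
  →3  S(mul(SZ, SZ))
  →4  S(add(SZ, mul(Z, SZ)))
  →5  S(S(add(Z, mul(Z, SZ))))
  →6  S(S(mul(Z, SZ)))

Answer: after 6 steps: S(S(mul(Z, SZ)))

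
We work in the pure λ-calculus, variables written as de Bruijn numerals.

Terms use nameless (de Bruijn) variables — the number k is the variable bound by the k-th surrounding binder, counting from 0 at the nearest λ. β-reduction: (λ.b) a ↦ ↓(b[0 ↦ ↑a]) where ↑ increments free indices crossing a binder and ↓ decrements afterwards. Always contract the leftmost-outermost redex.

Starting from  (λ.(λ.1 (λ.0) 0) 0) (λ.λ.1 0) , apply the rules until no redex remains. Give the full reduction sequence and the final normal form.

  start: (λ.(λ.1 (λ.0) 0) 0) (λ.λ.1 0)
  [1] (λ.(λ.λ.1 0) (λ.0) 0) (λ.λ.1 0)
  [2] (λ.λ.1 0) (λ.0) (λ.λ.1 0)
  [3] (λ.(λ.0) 0) (λ.λ.1 0)
  [4] (λ.0) (λ.λ.1 0)
  [5] λ.λ.1 0

Answer: normal form = λ.λ.1 0  (in 5 steps)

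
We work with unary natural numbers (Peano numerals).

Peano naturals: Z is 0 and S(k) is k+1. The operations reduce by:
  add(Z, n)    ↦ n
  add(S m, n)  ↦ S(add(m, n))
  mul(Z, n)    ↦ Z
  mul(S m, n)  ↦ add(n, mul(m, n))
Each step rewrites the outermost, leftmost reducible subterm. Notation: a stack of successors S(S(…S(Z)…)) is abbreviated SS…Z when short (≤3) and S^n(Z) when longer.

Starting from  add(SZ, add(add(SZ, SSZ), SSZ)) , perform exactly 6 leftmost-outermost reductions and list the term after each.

  start: add(SZ, add(add(SZ, SSZ), SSZ))
  step 1: S(add(Z, add(add(SZ, SSZ), SSZ)))
  step 2: S(add(add(SZ, SSZ), SSZ))
  step 3: S(add(S(add(Z, SSZ)), SSZ))
  step 4: S(S(add(add(Z, SSZ), SSZ)))
  step 5: S(S(add(SSZ, SSZ)))
  step 6: S(S(S(add(SZ, SSZ))))

Answer: after 6 steps: S(S(S(add(SZ, SSZ))))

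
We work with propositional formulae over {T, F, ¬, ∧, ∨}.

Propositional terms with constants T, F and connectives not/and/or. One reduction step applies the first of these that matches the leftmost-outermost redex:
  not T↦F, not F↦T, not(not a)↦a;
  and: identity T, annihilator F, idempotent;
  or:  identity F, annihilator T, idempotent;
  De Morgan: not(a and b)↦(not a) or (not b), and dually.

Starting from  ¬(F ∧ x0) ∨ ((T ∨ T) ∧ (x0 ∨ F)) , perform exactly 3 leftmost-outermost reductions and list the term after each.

Answer: after 3 steps: T ∨ ((T ∨ T) ∧ (x0 ∨ F))

Reduction:
  start: ¬(F ∧ x0) ∨ ((T ∨ T) ∧ (x0 ∨ F))
  →1  (¬F ∨ ¬x0) ∨ ((T ∨ T) ∧ (x0 ∨ F))
  →2  (T ∨ ¬x0) ∨ ((T ∨ T) ∧ (x0 ∨ F))
  →3  T ∨ ((T ∨ T) ∧ (x0 ∨ F))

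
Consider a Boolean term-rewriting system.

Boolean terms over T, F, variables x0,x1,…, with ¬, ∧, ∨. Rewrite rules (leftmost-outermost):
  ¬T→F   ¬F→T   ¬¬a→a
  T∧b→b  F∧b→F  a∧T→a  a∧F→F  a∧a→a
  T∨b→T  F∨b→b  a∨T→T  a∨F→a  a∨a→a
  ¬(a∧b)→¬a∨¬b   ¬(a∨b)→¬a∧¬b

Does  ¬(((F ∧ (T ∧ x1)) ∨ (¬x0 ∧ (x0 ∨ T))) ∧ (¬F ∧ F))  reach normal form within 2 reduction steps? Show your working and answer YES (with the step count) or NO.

Answer: NO — after 2 steps the term is (¬(F ∧ (T ∧ x1)) ∧ ¬(¬x0 ∧ (x0 ∨ T))) ∨ ¬(¬F ∧ F), not yet normal

Derivation:
  start: ¬(((F ∧ (T ∧ x1)) ∨ (¬x0 ∧ (x0 ∨ T))) ∧ (¬F ∧ F))
  [1] ¬((F ∧ (T ∧ x1)) ∨ (¬x0 ∧ (x0 ∨ T))) ∨ ¬(¬F ∧ F)
  [2] (¬(F ∧ (T ∧ x1)) ∧ ¬(¬x0 ∧ (x0 ∨ T))) ∨ ¬(¬F ∧ F)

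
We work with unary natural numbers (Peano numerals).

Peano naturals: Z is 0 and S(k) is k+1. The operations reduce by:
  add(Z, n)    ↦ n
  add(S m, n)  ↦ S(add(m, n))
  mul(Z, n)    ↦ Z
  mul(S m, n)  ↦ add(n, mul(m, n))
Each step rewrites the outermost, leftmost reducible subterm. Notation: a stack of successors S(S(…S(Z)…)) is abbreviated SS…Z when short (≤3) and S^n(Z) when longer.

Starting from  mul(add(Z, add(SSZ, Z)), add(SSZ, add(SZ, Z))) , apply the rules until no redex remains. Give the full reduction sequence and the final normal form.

  start: mul(add(Z, add(SSZ, Z)), add(SSZ, add(SZ, Z)))
  →1  mul(add(SSZ, Z), add(SSZ, add(SZ, Z)))
  →2  mul(S(add(SZ, Z)), add(SSZ, add(SZ, Z)))
  →3  add(add(SSZ, add(SZ, Z)), mul(add(SZ, Z), add(SSZ, add(SZ, Z))))
  →4  add(S(add(SZ, add(SZ, Z))), mul(add(SZ, Z), add(SSZ, add(SZ, Z))))
  →5  S(add(add(SZ, add(SZ, Z)), mul(add(SZ, Z), add(SSZ, add(SZ, Z)))))
  →6  S(add(S(add(Z, add(SZ, Z))), mul(add(SZ, Z), add(SSZ, add(SZ, Z)))))
  →7  S(S(add(add(Z, add(SZ, Z)), mul(add(SZ, Z), add(SSZ, add(SZ, Z))))))
  →8  S(S(add(add(SZ, Z), mul(add(SZ, Z), add(SSZ, add(SZ, Z))))))
  →9  S(S(add(S(add(Z, Z)), mul(add(SZ, Z), add(SSZ, add(SZ, Z))))))
  →10  S(S(S(add(add(Z, Z), mul(add(SZ, Z), add(SSZ, add(SZ, Z)))))))
  →11  S(S(S(add(Z, mul(add(SZ, Z), add(SSZ, add(SZ, Z)))))))
  →12  S(S(S(mul(add(SZ, Z), add(SSZ, add(SZ, Z))))))
  →13  S(S(S(mul(S(add(Z, Z)), add(SSZ, add(SZ, Z))))))
  →14  S(S(S(add(add(SSZ, add(SZ, Z)), mul(add(Z, Z), add(SSZ, add(SZ, Z)))))))
  →15  S(S(S(add(S(add(SZ, add(SZ, Z))), mul(add(Z, Z), add(SSZ, add(SZ, Z)))))))
  →16  S(S(S(S(add(add(SZ, add(SZ, Z)), mul(add(Z, Z), add(SSZ, add(SZ, Z))))))))
  →17  S(S(S(S(add(S(add(Z, add(SZ, Z))), mul(add(Z, Z), add(SSZ, add(SZ, Z))))))))
  →18  S(S(S(S(S(add(add(Z, add(SZ, Z)), mul(add(Z, Z), add(SSZ, add(SZ, Z)))))))))
  →19  S(S(S(S(S(add(add(SZ, Z), mul(add(Z, Z), add(SSZ, add(SZ, Z)))))))))
  →20  S(S(S(S(S(add(S(add(Z, Z)), mul(add(Z, Z), add(SSZ, add(SZ, Z)))))))))
  →21  S(S(S(S(S(S(add(add(Z, Z), mul(add(Z, Z), add(SSZ, add(SZ, Z))))))))))
  →22  S(S(S(S(S(S(add(Z, mul(add(Z, Z), add(SSZ, add(SZ, Z))))))))))
  →23  S(S(S(S(S(S(mul(add(Z, Z), add(SSZ, add(SZ, Z)))))))))
  →24  S(S(S(S(S(S(mul(Z, add(SSZ, add(SZ, Z)))))))))
  →25  S^6(Z)

Answer: normal form = S^6(Z)  (in 25 steps)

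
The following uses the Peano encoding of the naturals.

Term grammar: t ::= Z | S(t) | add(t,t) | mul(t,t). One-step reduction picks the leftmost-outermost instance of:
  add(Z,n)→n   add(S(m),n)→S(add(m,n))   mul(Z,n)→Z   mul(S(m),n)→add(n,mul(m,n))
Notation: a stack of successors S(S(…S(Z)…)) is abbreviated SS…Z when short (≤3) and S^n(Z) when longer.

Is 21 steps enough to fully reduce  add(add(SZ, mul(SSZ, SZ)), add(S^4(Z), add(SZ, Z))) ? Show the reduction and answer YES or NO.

  start: add(add(SZ, mul(SSZ, SZ)), add(S^4(Z), add(SZ, Z)))
  step 1: add(S(add(Z, mul(SSZ, SZ))), add(S^4(Z), add(SZ, Z)))
  step 2: S(add(add(Z, mul(SSZ, SZ)), add(S^4(Z), add(SZ, Z))))
  step 3: S(add(mul(SSZ, SZ), add(S^4(Z), add(SZ, Z))))
  step 4: S(add(add(SZ, mul(SZ, SZ)), add(S^4(Z), add(SZ, Z))))
  step 5: S(add(S(add(Z, mul(SZ, SZ))), add(S^4(Z), add(SZ, Z))))
  step 6: S(S(add(add(Z, mul(SZ, SZ)), add(S^4(Z), add(SZ, Z)))))
  step 7: S(S(add(mul(SZ, SZ), add(S^4(Z), add(SZ, Z)))))
  step 8: S(S(add(add(SZ, mul(Z, SZ)), add(S^4(Z), add(SZ, Z)))))
  step 9: S(S(add(S(add(Z, mul(Z, SZ))), add(S^4(Z), add(SZ, Z)))))
  step 10: S(S(S(add(add(Z, mul(Z, SZ)), add(S^4(Z), add(SZ, Z))))))
  step 11: S(S(S(add(mul(Z, SZ), add(S^4(Z), add(SZ, Z))))))
  step 12: S(S(S(add(Z, add(S^4(Z), add(SZ, Z))))))
  step 13: S(S(S(add(S^4(Z), add(SZ, Z)))))
  step 14: S(S(S(S(add(SSSZ, add(SZ, Z))))))
  step 15: S(S(S(S(S(add(SSZ, add(SZ, Z)))))))
  step 16: S(S(S(S(S(S(add(SZ, add(SZ, Z))))))))
  step 17: S(S(S(S(S(S(S(add(Z, add(SZ, Z)))))))))
  step 18: S(S(S(S(S(S(S(add(SZ, Z))))))))
  step 19: S(S(S(S(S(S(S(S(add(Z, Z)))))))))
  step 20: S^8(Z)

Answer: YES — reaches normal form S^8(Z) in 20 ≤ 21 steps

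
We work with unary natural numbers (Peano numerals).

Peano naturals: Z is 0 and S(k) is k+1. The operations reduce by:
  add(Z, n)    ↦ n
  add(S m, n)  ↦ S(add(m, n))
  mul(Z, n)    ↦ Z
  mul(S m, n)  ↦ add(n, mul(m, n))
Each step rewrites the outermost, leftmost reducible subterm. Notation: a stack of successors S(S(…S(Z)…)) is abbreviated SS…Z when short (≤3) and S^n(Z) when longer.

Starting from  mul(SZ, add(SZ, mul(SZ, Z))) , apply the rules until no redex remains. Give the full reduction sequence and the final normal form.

Answer: normal form = SZ  (in 9 steps)

Reduction:
  start: mul(SZ, add(SZ, mul(SZ, Z)))
  step 1: add(add(SZ, mul(SZ, Z)), mul(Z, add(SZ, mul(SZ, Z))))
  step 2: add(S(add(Z, mul(SZ, Z))), mul(Z, add(SZ, mul(SZ, Z))))
  step 3: S(add(add(Z, mul(SZ, Z)), mul(Z, add(SZ, mul(SZ, Z)))))
  step 4: S(add(mul(SZ, Z), mul(Z, add(SZ, mul(SZ, Z)))))
  step 5: S(add(add(Z, mul(Z, Z)), mul(Z, add(SZ, mul(SZ, Z)))))
  step 6: S(add(mul(Z, Z), mul(Z, add(SZ, mul(SZ, Z)))))
  step 7: S(add(Z, mul(Z, add(SZ, mul(SZ, Z)))))
  step 8: S(mul(Z, add(SZ, mul(SZ, Z))))
  step 9: SZ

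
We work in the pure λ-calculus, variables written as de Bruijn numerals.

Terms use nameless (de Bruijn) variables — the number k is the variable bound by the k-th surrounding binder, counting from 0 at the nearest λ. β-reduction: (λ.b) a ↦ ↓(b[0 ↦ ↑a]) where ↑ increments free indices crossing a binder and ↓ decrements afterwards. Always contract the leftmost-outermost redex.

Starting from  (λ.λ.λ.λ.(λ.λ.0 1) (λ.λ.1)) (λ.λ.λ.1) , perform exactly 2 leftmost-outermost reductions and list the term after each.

  start: (λ.λ.λ.λ.(λ.λ.0 1) (λ.λ.1)) (λ.λ.λ.1)
  [1] λ.λ.λ.(λ.λ.0 1) (λ.λ.1)
  [2] λ.λ.λ.λ.0 (λ.λ.1)

Answer: after 2 steps: λ.λ.λ.λ.0 (λ.λ.1)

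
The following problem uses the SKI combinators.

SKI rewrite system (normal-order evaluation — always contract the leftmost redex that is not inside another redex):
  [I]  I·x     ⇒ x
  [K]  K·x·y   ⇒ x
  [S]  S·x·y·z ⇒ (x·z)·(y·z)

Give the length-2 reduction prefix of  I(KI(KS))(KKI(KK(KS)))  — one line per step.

  start: I(KI(KS))(KKI(KK(KS)))
  step 1: KI(KS)(KKI(KK(KS)))
  step 2: I(KKI(KK(KS)))

Answer: after 2 steps: I(KKI(KK(KS)))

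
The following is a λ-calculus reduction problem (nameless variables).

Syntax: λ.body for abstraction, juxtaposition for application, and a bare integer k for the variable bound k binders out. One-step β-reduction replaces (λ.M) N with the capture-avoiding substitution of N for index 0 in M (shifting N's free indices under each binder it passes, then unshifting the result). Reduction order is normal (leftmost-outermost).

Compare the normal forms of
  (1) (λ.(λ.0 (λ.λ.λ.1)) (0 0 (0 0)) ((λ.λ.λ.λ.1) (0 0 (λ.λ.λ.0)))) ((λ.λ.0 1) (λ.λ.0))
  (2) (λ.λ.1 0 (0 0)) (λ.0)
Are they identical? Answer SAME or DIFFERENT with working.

Answer: DIFFERENT — A ⇓ λ.λ.1, B ⇓ λ.0 (0 0)

Reduction:
Term A:
  start: (λ.(λ.0 (λ.λ.λ.1)) (0 0 (0 0)) ((λ.λ.λ.λ.1) (0 0 (λ.λ.λ.0)))) ((λ.λ.0 1) (λ.λ.0))
  [1] (λ.0 (λ.λ.λ.1)) ((λ.λ.0 1) (λ.λ.0) ((λ.λ.0 1) (λ.λ.0)) ((λ.λ.0 1) (λ.λ.0) ((λ.λ.0 1) (λ.λ.0)))) ((λ.λ.λ.λ.1) ((λ.λ.0 1) (λ.λ.0) ((λ.λ.0 1) (λ.λ.0)) (λ.λ.λ.0)))
  [2] (λ.λ.0 1) (λ.λ.0) ((λ.λ.0 1) (λ.λ.0)) ((λ.λ.0 1) (λ.λ.0) ((λ.λ.0 1) (λ.λ.0))) (λ.λ.λ.1) ((λ.λ.λ.λ.1) ((λ.λ.0 1) (λ.λ.0) ((λ.λ.0 1) (λ.λ.0)) (λ.λ.λ.0)))
  [3] (λ.0 (λ.λ.0)) ((λ.λ.0 1) (λ.λ.0)) ((λ.λ.0 1) (λ.λ.0) ((λ.λ.0 1) (λ.λ.0))) (λ.λ.λ.1) ((λ.λ.λ.λ.1) ((λ.λ.0 1) (λ.λ.0) ((λ.λ.0 1) (λ.λ.0)) (λ.λ.λ.0)))
  [4] (λ.λ.0 1) (λ.λ.0) (λ.λ.0) ((λ.λ.0 1) (λ.λ.0) ((λ.λ.0 1) (λ.λ.0))) (λ.λ.λ.1) ((λ.λ.λ.λ.1) ((λ.λ.0 1) (λ.λ.0) ((λ.λ.0 1) (λ.λ.0)) (λ.λ.λ.0)))
  [5] (λ.0 (λ.λ.0)) (λ.λ.0) ((λ.λ.0 1) (λ.λ.0) ((λ.λ.0 1) (λ.λ.0))) (λ.λ.λ.1) ((λ.λ.λ.λ.1) ((λ.λ.0 1) (λ.λ.0) ((λ.λ.0 1) (λ.λ.0)) (λ.λ.λ.0)))
  [6] (λ.λ.0) (λ.λ.0) ((λ.λ.0 1) (λ.λ.0) ((λ.λ.0 1) (λ.λ.0))) (λ.λ.λ.1) ((λ.λ.λ.λ.1) ((λ.λ.0 1) (λ.λ.0) ((λ.λ.0 1) (λ.λ.0)) (λ.λ.λ.0)))
  [7] (λ.0) ((λ.λ.0 1) (λ.λ.0) ((λ.λ.0 1) (λ.λ.0))) (λ.λ.λ.1) ((λ.λ.λ.λ.1) ((λ.λ.0 1) (λ.λ.0) ((λ.λ.0 1) (λ.λ.0)) (λ.λ.λ.0)))
  [8] (λ.λ.0 1) (λ.λ.0) ((λ.λ.0 1) (λ.λ.0)) (λ.λ.λ.1) ((λ.λ.λ.λ.1) ((λ.λ.0 1) (λ.λ.0) ((λ.λ.0 1) (λ.λ.0)) (λ.λ.λ.0)))
  [9] (λ.0 (λ.λ.0)) ((λ.λ.0 1) (λ.λ.0)) (λ.λ.λ.1) ((λ.λ.λ.λ.1) ((λ.λ.0 1) (λ.λ.0) ((λ.λ.0 1) (λ.λ.0)) (λ.λ.λ.0)))
  [10] (λ.λ.0 1) (λ.λ.0) (λ.λ.0) (λ.λ.λ.1) ((λ.λ.λ.λ.1) ((λ.λ.0 1) (λ.λ.0) ((λ.λ.0 1) (λ.λ.0)) (λ.λ.λ.0)))
  [11] (λ.0 (λ.λ.0)) (λ.λ.0) (λ.λ.λ.1) ((λ.λ.λ.λ.1) ((λ.λ.0 1) (λ.λ.0) ((λ.λ.0 1) (λ.λ.0)) (λ.λ.λ.0)))
  [12] (λ.λ.0) (λ.λ.0) (λ.λ.λ.1) ((λ.λ.λ.λ.1) ((λ.λ.0 1) (λ.λ.0) ((λ.λ.0 1) (λ.λ.0)) (λ.λ.λ.0)))
  [13] (λ.0) (λ.λ.λ.1) ((λ.λ.λ.λ.1) ((λ.λ.0 1) (λ.λ.0) ((λ.λ.0 1) (λ.λ.0)) (λ.λ.λ.0)))
  [14] (λ.λ.λ.1) ((λ.λ.λ.λ.1) ((λ.λ.0 1) (λ.λ.0) ((λ.λ.0 1) (λ.λ.0)) (λ.λ.λ.0)))
  [15] λ.λ.1

Term B:
  start: (λ.λ.1 0 (0 0)) (λ.0)
  [1] λ.(λ.0) 0 (0 0)
  [2] λ.0 (0 0)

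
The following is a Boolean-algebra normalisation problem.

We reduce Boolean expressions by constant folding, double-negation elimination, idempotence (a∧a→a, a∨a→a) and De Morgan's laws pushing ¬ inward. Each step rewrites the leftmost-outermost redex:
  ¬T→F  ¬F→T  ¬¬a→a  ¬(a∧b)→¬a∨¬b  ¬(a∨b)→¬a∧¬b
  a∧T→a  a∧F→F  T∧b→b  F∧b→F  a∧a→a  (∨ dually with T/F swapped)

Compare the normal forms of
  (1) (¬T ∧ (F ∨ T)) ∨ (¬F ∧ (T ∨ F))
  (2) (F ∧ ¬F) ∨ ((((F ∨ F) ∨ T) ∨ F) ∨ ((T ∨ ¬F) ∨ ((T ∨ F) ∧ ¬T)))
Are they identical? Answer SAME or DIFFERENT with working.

Answer: SAME — A ⇓ T, B ⇓ T

Derivation:
Term A:
  start: (¬T ∧ (F ∨ T)) ∨ (¬F ∧ (T ∨ F))
  [1] (F ∧ (F ∨ T)) ∨ (¬F ∧ (T ∨ F))
  [2] F ∨ (¬F ∧ (T ∨ F))
  [3] ¬F ∧ (T ∨ F)
  [4] T ∧ (T ∨ F)
  [5] T ∨ F
  [6] T

Term B:
  start: (F ∧ ¬F) ∨ ((((F ∨ F) ∨ T) ∨ F) ∨ ((T ∨ ¬F) ∨ ((T ∨ F) ∧ ¬T)))
  [1] F ∨ ((((F ∨ F) ∨ T) ∨ F) ∨ ((T ∨ ¬F) ∨ ((T ∨ F) ∧ ¬T)))
  [2] (((F ∨ F) ∨ T) ∨ F) ∨ ((T ∨ ¬F) ∨ ((T ∨ F) ∧ ¬T))
  [3] ((F ∨ F) ∨ T) ∨ ((T ∨ ¬F) ∨ ((T ∨ F) ∧ ¬T))
  [4] T ∨ ((T ∨ ¬F) ∨ ((T ∨ F) ∧ ¬T))
  [5] T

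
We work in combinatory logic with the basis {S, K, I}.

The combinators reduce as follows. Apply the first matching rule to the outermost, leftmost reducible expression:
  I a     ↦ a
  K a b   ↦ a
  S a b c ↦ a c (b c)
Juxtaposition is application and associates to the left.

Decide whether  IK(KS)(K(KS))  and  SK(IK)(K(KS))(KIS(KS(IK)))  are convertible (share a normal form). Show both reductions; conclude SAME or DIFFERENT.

Term A:
  start: IK(KS)(K(KS))
  step 1: K(KS)(K(KS))
  step 2: KS

Term B:
  start: SK(IK)(K(KS))(KIS(KS(IK)))
  step 1: K(K(KS))(IK(K(KS)))(KIS(KS(IK)))
  step 2: K(KS)(KIS(KS(IK)))
  step 3: KS

Answer: SAME — A ⇓ KS, B ⇓ KS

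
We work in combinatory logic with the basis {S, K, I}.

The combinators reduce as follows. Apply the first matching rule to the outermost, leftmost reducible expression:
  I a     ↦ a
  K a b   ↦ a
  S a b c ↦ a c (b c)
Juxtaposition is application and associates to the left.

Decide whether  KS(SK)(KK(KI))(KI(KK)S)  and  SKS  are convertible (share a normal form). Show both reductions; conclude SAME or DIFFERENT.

Answer: SAME — A ⇓ SKS, B ⇓ SKS

Working:
Term A:
  start: KS(SK)(KK(KI))(KI(KK)S)
  step 1: S(KK(KI))(KI(KK)S)
  step 2: SK(KI(KK)S)
  step 3: SK(IS)
  step 4: SKS

Term B:
  start: SKS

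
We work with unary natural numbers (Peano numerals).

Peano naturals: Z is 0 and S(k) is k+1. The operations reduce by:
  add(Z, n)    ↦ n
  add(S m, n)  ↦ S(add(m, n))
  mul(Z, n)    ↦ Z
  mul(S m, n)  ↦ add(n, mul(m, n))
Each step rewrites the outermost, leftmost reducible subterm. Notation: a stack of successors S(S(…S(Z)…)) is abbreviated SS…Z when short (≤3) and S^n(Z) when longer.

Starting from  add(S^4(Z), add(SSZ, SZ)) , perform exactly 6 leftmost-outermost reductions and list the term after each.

Answer: after 6 steps: S(S(S(S(S(add(SZ, SZ))))))

Reduction:
  start: add(S^4(Z), add(SSZ, SZ))
  →1  S(add(SSSZ, add(SSZ, SZ)))
  →2  S(S(add(SSZ, add(SSZ, SZ))))
  →3  S(S(S(add(SZ, add(SSZ, SZ)))))
  →4  S(S(S(S(add(Z, add(SSZ, SZ))))))
  →5  S(S(S(S(add(SSZ, SZ)))))
  →6  S(S(S(S(S(add(SZ, SZ))))))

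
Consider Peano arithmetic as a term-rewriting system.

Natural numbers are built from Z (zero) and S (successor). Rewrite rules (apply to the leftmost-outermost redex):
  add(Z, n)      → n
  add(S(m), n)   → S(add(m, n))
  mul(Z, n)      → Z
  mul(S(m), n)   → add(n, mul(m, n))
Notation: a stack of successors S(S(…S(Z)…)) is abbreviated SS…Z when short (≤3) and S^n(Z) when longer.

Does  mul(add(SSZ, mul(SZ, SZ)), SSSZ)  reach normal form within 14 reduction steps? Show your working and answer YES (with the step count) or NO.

Answer: NO — after 14 steps the term is S(S(S(S(S(S(mul(add(SZ, mul(Z, SZ)), SSSZ))))))), not yet normal

Working:
  start: mul(add(SSZ, mul(SZ, SZ)), SSSZ)
  step 1: mul(S(add(SZ, mul(SZ, SZ))), SSSZ)
  step 2: add(SSSZ, mul(add(SZ, mul(SZ, SZ)), SSSZ))
  step 3: S(add(SSZ, mul(add(SZ, mul(SZ, SZ)), SSSZ)))
  step 4: S(S(add(SZ, mul(add(SZ, mul(SZ, SZ)), SSSZ))))
  step 5: S(S(S(add(Z, mul(add(SZ, mul(SZ, SZ)), SSSZ)))))
  step 6: S(S(S(mul(add(SZ, mul(SZ, SZ)), SSSZ))))
  step 7: S(S(S(mul(S(add(Z, mul(SZ, SZ))), SSSZ))))
  step 8: S(S(S(add(SSSZ, mul(add(Z, mul(SZ, SZ)), SSSZ)))))
  step 9: S(S(S(S(add(SSZ, mul(add(Z, mul(SZ, SZ)), SSSZ))))))
  step 10: S(S(S(S(S(add(SZ, mul(add(Z, mul(SZ, SZ)), SSSZ)))))))
  step 11: S(S(S(S(S(S(add(Z, mul(add(Z, mul(SZ, SZ)), SSSZ))))))))
  step 12: S(S(S(S(S(S(mul(add(Z, mul(SZ, SZ)), SSSZ)))))))
  step 13: S(S(S(S(S(S(mul(mul(SZ, SZ), SSSZ)))))))
  step 14: S(S(S(S(S(S(mul(add(SZ, mul(Z, SZ)), SSSZ)))))))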